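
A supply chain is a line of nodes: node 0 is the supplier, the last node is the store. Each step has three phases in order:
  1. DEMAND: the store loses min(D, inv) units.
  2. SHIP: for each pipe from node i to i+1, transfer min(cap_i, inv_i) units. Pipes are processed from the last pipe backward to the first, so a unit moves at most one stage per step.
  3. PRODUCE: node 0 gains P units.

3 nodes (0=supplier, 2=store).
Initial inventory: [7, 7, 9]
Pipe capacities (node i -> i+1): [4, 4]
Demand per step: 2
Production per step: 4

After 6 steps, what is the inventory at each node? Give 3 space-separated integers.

Step 1: demand=2,sold=2 ship[1->2]=4 ship[0->1]=4 prod=4 -> inv=[7 7 11]
Step 2: demand=2,sold=2 ship[1->2]=4 ship[0->1]=4 prod=4 -> inv=[7 7 13]
Step 3: demand=2,sold=2 ship[1->2]=4 ship[0->1]=4 prod=4 -> inv=[7 7 15]
Step 4: demand=2,sold=2 ship[1->2]=4 ship[0->1]=4 prod=4 -> inv=[7 7 17]
Step 5: demand=2,sold=2 ship[1->2]=4 ship[0->1]=4 prod=4 -> inv=[7 7 19]
Step 6: demand=2,sold=2 ship[1->2]=4 ship[0->1]=4 prod=4 -> inv=[7 7 21]

7 7 21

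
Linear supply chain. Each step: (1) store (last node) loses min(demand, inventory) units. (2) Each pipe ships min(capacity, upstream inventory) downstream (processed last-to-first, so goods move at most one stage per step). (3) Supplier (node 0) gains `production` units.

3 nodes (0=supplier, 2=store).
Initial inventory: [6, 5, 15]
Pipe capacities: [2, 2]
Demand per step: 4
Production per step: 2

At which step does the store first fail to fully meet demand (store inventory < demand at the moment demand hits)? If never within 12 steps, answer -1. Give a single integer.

Step 1: demand=4,sold=4 ship[1->2]=2 ship[0->1]=2 prod=2 -> [6 5 13]
Step 2: demand=4,sold=4 ship[1->2]=2 ship[0->1]=2 prod=2 -> [6 5 11]
Step 3: demand=4,sold=4 ship[1->2]=2 ship[0->1]=2 prod=2 -> [6 5 9]
Step 4: demand=4,sold=4 ship[1->2]=2 ship[0->1]=2 prod=2 -> [6 5 7]
Step 5: demand=4,sold=4 ship[1->2]=2 ship[0->1]=2 prod=2 -> [6 5 5]
Step 6: demand=4,sold=4 ship[1->2]=2 ship[0->1]=2 prod=2 -> [6 5 3]
Step 7: demand=4,sold=3 ship[1->2]=2 ship[0->1]=2 prod=2 -> [6 5 2]
Step 8: demand=4,sold=2 ship[1->2]=2 ship[0->1]=2 prod=2 -> [6 5 2]
Step 9: demand=4,sold=2 ship[1->2]=2 ship[0->1]=2 prod=2 -> [6 5 2]
Step 10: demand=4,sold=2 ship[1->2]=2 ship[0->1]=2 prod=2 -> [6 5 2]
Step 11: demand=4,sold=2 ship[1->2]=2 ship[0->1]=2 prod=2 -> [6 5 2]
Step 12: demand=4,sold=2 ship[1->2]=2 ship[0->1]=2 prod=2 -> [6 5 2]
First stockout at step 7

7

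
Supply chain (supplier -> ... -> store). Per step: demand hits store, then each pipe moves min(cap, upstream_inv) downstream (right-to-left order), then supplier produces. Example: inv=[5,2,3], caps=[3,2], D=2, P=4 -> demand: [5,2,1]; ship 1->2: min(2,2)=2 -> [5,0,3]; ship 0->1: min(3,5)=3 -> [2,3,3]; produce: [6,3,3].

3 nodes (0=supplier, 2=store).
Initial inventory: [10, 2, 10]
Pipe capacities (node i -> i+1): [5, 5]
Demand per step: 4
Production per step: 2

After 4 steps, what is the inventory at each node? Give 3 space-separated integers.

Step 1: demand=4,sold=4 ship[1->2]=2 ship[0->1]=5 prod=2 -> inv=[7 5 8]
Step 2: demand=4,sold=4 ship[1->2]=5 ship[0->1]=5 prod=2 -> inv=[4 5 9]
Step 3: demand=4,sold=4 ship[1->2]=5 ship[0->1]=4 prod=2 -> inv=[2 4 10]
Step 4: demand=4,sold=4 ship[1->2]=4 ship[0->1]=2 prod=2 -> inv=[2 2 10]

2 2 10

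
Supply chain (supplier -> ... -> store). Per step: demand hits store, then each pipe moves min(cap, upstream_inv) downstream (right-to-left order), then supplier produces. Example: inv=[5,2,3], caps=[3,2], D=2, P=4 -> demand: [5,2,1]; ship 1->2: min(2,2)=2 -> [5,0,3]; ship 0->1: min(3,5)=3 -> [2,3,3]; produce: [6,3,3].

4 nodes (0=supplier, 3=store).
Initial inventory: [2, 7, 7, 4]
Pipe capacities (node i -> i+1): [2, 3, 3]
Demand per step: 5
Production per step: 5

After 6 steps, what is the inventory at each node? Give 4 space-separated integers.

Step 1: demand=5,sold=4 ship[2->3]=3 ship[1->2]=3 ship[0->1]=2 prod=5 -> inv=[5 6 7 3]
Step 2: demand=5,sold=3 ship[2->3]=3 ship[1->2]=3 ship[0->1]=2 prod=5 -> inv=[8 5 7 3]
Step 3: demand=5,sold=3 ship[2->3]=3 ship[1->2]=3 ship[0->1]=2 prod=5 -> inv=[11 4 7 3]
Step 4: demand=5,sold=3 ship[2->3]=3 ship[1->2]=3 ship[0->1]=2 prod=5 -> inv=[14 3 7 3]
Step 5: demand=5,sold=3 ship[2->3]=3 ship[1->2]=3 ship[0->1]=2 prod=5 -> inv=[17 2 7 3]
Step 6: demand=5,sold=3 ship[2->3]=3 ship[1->2]=2 ship[0->1]=2 prod=5 -> inv=[20 2 6 3]

20 2 6 3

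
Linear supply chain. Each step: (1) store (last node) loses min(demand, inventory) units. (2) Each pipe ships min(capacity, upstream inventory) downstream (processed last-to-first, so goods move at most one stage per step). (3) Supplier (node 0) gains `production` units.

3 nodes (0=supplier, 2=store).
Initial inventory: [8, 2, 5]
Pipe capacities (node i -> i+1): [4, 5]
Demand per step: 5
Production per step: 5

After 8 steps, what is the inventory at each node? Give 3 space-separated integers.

Step 1: demand=5,sold=5 ship[1->2]=2 ship[0->1]=4 prod=5 -> inv=[9 4 2]
Step 2: demand=5,sold=2 ship[1->2]=4 ship[0->1]=4 prod=5 -> inv=[10 4 4]
Step 3: demand=5,sold=4 ship[1->2]=4 ship[0->1]=4 prod=5 -> inv=[11 4 4]
Step 4: demand=5,sold=4 ship[1->2]=4 ship[0->1]=4 prod=5 -> inv=[12 4 4]
Step 5: demand=5,sold=4 ship[1->2]=4 ship[0->1]=4 prod=5 -> inv=[13 4 4]
Step 6: demand=5,sold=4 ship[1->2]=4 ship[0->1]=4 prod=5 -> inv=[14 4 4]
Step 7: demand=5,sold=4 ship[1->2]=4 ship[0->1]=4 prod=5 -> inv=[15 4 4]
Step 8: demand=5,sold=4 ship[1->2]=4 ship[0->1]=4 prod=5 -> inv=[16 4 4]

16 4 4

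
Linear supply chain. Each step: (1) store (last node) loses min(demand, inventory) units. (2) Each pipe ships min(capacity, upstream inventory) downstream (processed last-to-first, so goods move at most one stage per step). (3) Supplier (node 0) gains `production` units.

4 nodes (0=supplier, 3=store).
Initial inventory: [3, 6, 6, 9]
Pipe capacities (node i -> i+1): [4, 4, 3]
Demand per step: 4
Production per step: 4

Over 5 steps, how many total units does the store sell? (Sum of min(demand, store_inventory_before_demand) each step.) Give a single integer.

Step 1: sold=4 (running total=4) -> [4 5 7 8]
Step 2: sold=4 (running total=8) -> [4 5 8 7]
Step 3: sold=4 (running total=12) -> [4 5 9 6]
Step 4: sold=4 (running total=16) -> [4 5 10 5]
Step 5: sold=4 (running total=20) -> [4 5 11 4]

Answer: 20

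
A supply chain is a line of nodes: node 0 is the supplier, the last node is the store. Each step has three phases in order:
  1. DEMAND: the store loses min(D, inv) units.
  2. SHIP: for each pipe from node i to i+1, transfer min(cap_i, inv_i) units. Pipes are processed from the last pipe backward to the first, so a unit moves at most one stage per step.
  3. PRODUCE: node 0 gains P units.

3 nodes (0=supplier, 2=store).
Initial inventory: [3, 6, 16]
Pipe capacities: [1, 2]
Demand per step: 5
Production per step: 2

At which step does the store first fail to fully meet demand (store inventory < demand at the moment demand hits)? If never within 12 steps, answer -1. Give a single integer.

Step 1: demand=5,sold=5 ship[1->2]=2 ship[0->1]=1 prod=2 -> [4 5 13]
Step 2: demand=5,sold=5 ship[1->2]=2 ship[0->1]=1 prod=2 -> [5 4 10]
Step 3: demand=5,sold=5 ship[1->2]=2 ship[0->1]=1 prod=2 -> [6 3 7]
Step 4: demand=5,sold=5 ship[1->2]=2 ship[0->1]=1 prod=2 -> [7 2 4]
Step 5: demand=5,sold=4 ship[1->2]=2 ship[0->1]=1 prod=2 -> [8 1 2]
Step 6: demand=5,sold=2 ship[1->2]=1 ship[0->1]=1 prod=2 -> [9 1 1]
Step 7: demand=5,sold=1 ship[1->2]=1 ship[0->1]=1 prod=2 -> [10 1 1]
Step 8: demand=5,sold=1 ship[1->2]=1 ship[0->1]=1 prod=2 -> [11 1 1]
Step 9: demand=5,sold=1 ship[1->2]=1 ship[0->1]=1 prod=2 -> [12 1 1]
Step 10: demand=5,sold=1 ship[1->2]=1 ship[0->1]=1 prod=2 -> [13 1 1]
Step 11: demand=5,sold=1 ship[1->2]=1 ship[0->1]=1 prod=2 -> [14 1 1]
Step 12: demand=5,sold=1 ship[1->2]=1 ship[0->1]=1 prod=2 -> [15 1 1]
First stockout at step 5

5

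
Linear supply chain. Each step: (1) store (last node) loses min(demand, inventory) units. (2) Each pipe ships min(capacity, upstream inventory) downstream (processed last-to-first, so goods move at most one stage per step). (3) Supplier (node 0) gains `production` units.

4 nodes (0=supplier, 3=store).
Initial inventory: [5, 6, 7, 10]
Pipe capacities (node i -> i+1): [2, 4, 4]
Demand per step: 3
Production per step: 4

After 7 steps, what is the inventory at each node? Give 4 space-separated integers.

Step 1: demand=3,sold=3 ship[2->3]=4 ship[1->2]=4 ship[0->1]=2 prod=4 -> inv=[7 4 7 11]
Step 2: demand=3,sold=3 ship[2->3]=4 ship[1->2]=4 ship[0->1]=2 prod=4 -> inv=[9 2 7 12]
Step 3: demand=3,sold=3 ship[2->3]=4 ship[1->2]=2 ship[0->1]=2 prod=4 -> inv=[11 2 5 13]
Step 4: demand=3,sold=3 ship[2->3]=4 ship[1->2]=2 ship[0->1]=2 prod=4 -> inv=[13 2 3 14]
Step 5: demand=3,sold=3 ship[2->3]=3 ship[1->2]=2 ship[0->1]=2 prod=4 -> inv=[15 2 2 14]
Step 6: demand=3,sold=3 ship[2->3]=2 ship[1->2]=2 ship[0->1]=2 prod=4 -> inv=[17 2 2 13]
Step 7: demand=3,sold=3 ship[2->3]=2 ship[1->2]=2 ship[0->1]=2 prod=4 -> inv=[19 2 2 12]

19 2 2 12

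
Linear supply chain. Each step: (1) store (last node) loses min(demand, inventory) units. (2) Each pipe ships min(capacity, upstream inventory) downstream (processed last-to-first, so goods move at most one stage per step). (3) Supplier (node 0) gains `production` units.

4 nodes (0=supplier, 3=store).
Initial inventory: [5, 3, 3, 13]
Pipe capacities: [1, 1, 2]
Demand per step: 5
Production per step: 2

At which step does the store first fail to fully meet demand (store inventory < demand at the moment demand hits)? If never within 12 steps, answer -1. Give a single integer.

Step 1: demand=5,sold=5 ship[2->3]=2 ship[1->2]=1 ship[0->1]=1 prod=2 -> [6 3 2 10]
Step 2: demand=5,sold=5 ship[2->3]=2 ship[1->2]=1 ship[0->1]=1 prod=2 -> [7 3 1 7]
Step 3: demand=5,sold=5 ship[2->3]=1 ship[1->2]=1 ship[0->1]=1 prod=2 -> [8 3 1 3]
Step 4: demand=5,sold=3 ship[2->3]=1 ship[1->2]=1 ship[0->1]=1 prod=2 -> [9 3 1 1]
Step 5: demand=5,sold=1 ship[2->3]=1 ship[1->2]=1 ship[0->1]=1 prod=2 -> [10 3 1 1]
Step 6: demand=5,sold=1 ship[2->3]=1 ship[1->2]=1 ship[0->1]=1 prod=2 -> [11 3 1 1]
Step 7: demand=5,sold=1 ship[2->3]=1 ship[1->2]=1 ship[0->1]=1 prod=2 -> [12 3 1 1]
Step 8: demand=5,sold=1 ship[2->3]=1 ship[1->2]=1 ship[0->1]=1 prod=2 -> [13 3 1 1]
Step 9: demand=5,sold=1 ship[2->3]=1 ship[1->2]=1 ship[0->1]=1 prod=2 -> [14 3 1 1]
Step 10: demand=5,sold=1 ship[2->3]=1 ship[1->2]=1 ship[0->1]=1 prod=2 -> [15 3 1 1]
Step 11: demand=5,sold=1 ship[2->3]=1 ship[1->2]=1 ship[0->1]=1 prod=2 -> [16 3 1 1]
Step 12: demand=5,sold=1 ship[2->3]=1 ship[1->2]=1 ship[0->1]=1 prod=2 -> [17 3 1 1]
First stockout at step 4

4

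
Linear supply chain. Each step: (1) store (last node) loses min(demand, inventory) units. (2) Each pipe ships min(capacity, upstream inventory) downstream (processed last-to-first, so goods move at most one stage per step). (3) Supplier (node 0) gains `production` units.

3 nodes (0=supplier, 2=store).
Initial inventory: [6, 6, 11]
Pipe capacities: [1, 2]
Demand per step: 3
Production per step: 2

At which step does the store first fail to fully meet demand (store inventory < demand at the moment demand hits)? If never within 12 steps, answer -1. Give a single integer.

Step 1: demand=3,sold=3 ship[1->2]=2 ship[0->1]=1 prod=2 -> [7 5 10]
Step 2: demand=3,sold=3 ship[1->2]=2 ship[0->1]=1 prod=2 -> [8 4 9]
Step 3: demand=3,sold=3 ship[1->2]=2 ship[0->1]=1 prod=2 -> [9 3 8]
Step 4: demand=3,sold=3 ship[1->2]=2 ship[0->1]=1 prod=2 -> [10 2 7]
Step 5: demand=3,sold=3 ship[1->2]=2 ship[0->1]=1 prod=2 -> [11 1 6]
Step 6: demand=3,sold=3 ship[1->2]=1 ship[0->1]=1 prod=2 -> [12 1 4]
Step 7: demand=3,sold=3 ship[1->2]=1 ship[0->1]=1 prod=2 -> [13 1 2]
Step 8: demand=3,sold=2 ship[1->2]=1 ship[0->1]=1 prod=2 -> [14 1 1]
Step 9: demand=3,sold=1 ship[1->2]=1 ship[0->1]=1 prod=2 -> [15 1 1]
Step 10: demand=3,sold=1 ship[1->2]=1 ship[0->1]=1 prod=2 -> [16 1 1]
Step 11: demand=3,sold=1 ship[1->2]=1 ship[0->1]=1 prod=2 -> [17 1 1]
Step 12: demand=3,sold=1 ship[1->2]=1 ship[0->1]=1 prod=2 -> [18 1 1]
First stockout at step 8

8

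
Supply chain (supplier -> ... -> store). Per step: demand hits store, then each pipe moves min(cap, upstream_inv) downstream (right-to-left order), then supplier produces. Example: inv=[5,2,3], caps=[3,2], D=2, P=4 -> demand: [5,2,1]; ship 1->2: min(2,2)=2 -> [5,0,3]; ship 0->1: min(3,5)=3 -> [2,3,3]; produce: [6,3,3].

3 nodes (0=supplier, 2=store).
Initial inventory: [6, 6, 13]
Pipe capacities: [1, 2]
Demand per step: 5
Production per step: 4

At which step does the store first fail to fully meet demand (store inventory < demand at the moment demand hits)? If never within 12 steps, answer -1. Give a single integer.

Step 1: demand=5,sold=5 ship[1->2]=2 ship[0->1]=1 prod=4 -> [9 5 10]
Step 2: demand=5,sold=5 ship[1->2]=2 ship[0->1]=1 prod=4 -> [12 4 7]
Step 3: demand=5,sold=5 ship[1->2]=2 ship[0->1]=1 prod=4 -> [15 3 4]
Step 4: demand=5,sold=4 ship[1->2]=2 ship[0->1]=1 prod=4 -> [18 2 2]
Step 5: demand=5,sold=2 ship[1->2]=2 ship[0->1]=1 prod=4 -> [21 1 2]
Step 6: demand=5,sold=2 ship[1->2]=1 ship[0->1]=1 prod=4 -> [24 1 1]
Step 7: demand=5,sold=1 ship[1->2]=1 ship[0->1]=1 prod=4 -> [27 1 1]
Step 8: demand=5,sold=1 ship[1->2]=1 ship[0->1]=1 prod=4 -> [30 1 1]
Step 9: demand=5,sold=1 ship[1->2]=1 ship[0->1]=1 prod=4 -> [33 1 1]
Step 10: demand=5,sold=1 ship[1->2]=1 ship[0->1]=1 prod=4 -> [36 1 1]
Step 11: demand=5,sold=1 ship[1->2]=1 ship[0->1]=1 prod=4 -> [39 1 1]
Step 12: demand=5,sold=1 ship[1->2]=1 ship[0->1]=1 prod=4 -> [42 1 1]
First stockout at step 4

4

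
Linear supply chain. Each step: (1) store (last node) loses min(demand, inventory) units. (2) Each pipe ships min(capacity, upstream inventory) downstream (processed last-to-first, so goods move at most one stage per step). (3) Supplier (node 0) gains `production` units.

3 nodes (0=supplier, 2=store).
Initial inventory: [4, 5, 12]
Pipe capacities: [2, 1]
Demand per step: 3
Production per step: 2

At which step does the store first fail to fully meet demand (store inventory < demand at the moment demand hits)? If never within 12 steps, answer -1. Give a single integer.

Step 1: demand=3,sold=3 ship[1->2]=1 ship[0->1]=2 prod=2 -> [4 6 10]
Step 2: demand=3,sold=3 ship[1->2]=1 ship[0->1]=2 prod=2 -> [4 7 8]
Step 3: demand=3,sold=3 ship[1->2]=1 ship[0->1]=2 prod=2 -> [4 8 6]
Step 4: demand=3,sold=3 ship[1->2]=1 ship[0->1]=2 prod=2 -> [4 9 4]
Step 5: demand=3,sold=3 ship[1->2]=1 ship[0->1]=2 prod=2 -> [4 10 2]
Step 6: demand=3,sold=2 ship[1->2]=1 ship[0->1]=2 prod=2 -> [4 11 1]
Step 7: demand=3,sold=1 ship[1->2]=1 ship[0->1]=2 prod=2 -> [4 12 1]
Step 8: demand=3,sold=1 ship[1->2]=1 ship[0->1]=2 prod=2 -> [4 13 1]
Step 9: demand=3,sold=1 ship[1->2]=1 ship[0->1]=2 prod=2 -> [4 14 1]
Step 10: demand=3,sold=1 ship[1->2]=1 ship[0->1]=2 prod=2 -> [4 15 1]
Step 11: demand=3,sold=1 ship[1->2]=1 ship[0->1]=2 prod=2 -> [4 16 1]
Step 12: demand=3,sold=1 ship[1->2]=1 ship[0->1]=2 prod=2 -> [4 17 1]
First stockout at step 6

6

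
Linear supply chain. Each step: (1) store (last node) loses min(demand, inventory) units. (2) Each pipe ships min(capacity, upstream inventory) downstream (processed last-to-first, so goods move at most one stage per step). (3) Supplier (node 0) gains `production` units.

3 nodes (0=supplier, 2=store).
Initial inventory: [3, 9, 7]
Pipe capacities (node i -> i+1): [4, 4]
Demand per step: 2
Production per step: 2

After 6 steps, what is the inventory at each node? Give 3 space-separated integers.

Step 1: demand=2,sold=2 ship[1->2]=4 ship[0->1]=3 prod=2 -> inv=[2 8 9]
Step 2: demand=2,sold=2 ship[1->2]=4 ship[0->1]=2 prod=2 -> inv=[2 6 11]
Step 3: demand=2,sold=2 ship[1->2]=4 ship[0->1]=2 prod=2 -> inv=[2 4 13]
Step 4: demand=2,sold=2 ship[1->2]=4 ship[0->1]=2 prod=2 -> inv=[2 2 15]
Step 5: demand=2,sold=2 ship[1->2]=2 ship[0->1]=2 prod=2 -> inv=[2 2 15]
Step 6: demand=2,sold=2 ship[1->2]=2 ship[0->1]=2 prod=2 -> inv=[2 2 15]

2 2 15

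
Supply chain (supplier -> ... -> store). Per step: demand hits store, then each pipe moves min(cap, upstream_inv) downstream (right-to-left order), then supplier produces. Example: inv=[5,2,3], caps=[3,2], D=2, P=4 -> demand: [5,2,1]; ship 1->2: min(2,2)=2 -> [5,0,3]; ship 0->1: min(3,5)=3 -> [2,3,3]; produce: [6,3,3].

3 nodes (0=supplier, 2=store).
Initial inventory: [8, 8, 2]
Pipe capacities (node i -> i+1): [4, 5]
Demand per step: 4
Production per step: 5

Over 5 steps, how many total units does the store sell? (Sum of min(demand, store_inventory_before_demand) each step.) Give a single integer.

Step 1: sold=2 (running total=2) -> [9 7 5]
Step 2: sold=4 (running total=6) -> [10 6 6]
Step 3: sold=4 (running total=10) -> [11 5 7]
Step 4: sold=4 (running total=14) -> [12 4 8]
Step 5: sold=4 (running total=18) -> [13 4 8]

Answer: 18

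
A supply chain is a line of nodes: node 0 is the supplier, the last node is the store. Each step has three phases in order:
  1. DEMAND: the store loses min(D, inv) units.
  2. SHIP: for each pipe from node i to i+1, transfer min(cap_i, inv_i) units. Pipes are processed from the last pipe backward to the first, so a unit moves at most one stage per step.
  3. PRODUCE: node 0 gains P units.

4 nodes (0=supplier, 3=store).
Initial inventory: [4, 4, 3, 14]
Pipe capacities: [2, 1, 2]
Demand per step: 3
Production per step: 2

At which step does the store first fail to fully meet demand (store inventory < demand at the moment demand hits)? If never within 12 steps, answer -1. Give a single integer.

Step 1: demand=3,sold=3 ship[2->3]=2 ship[1->2]=1 ship[0->1]=2 prod=2 -> [4 5 2 13]
Step 2: demand=3,sold=3 ship[2->3]=2 ship[1->2]=1 ship[0->1]=2 prod=2 -> [4 6 1 12]
Step 3: demand=3,sold=3 ship[2->3]=1 ship[1->2]=1 ship[0->1]=2 prod=2 -> [4 7 1 10]
Step 4: demand=3,sold=3 ship[2->3]=1 ship[1->2]=1 ship[0->1]=2 prod=2 -> [4 8 1 8]
Step 5: demand=3,sold=3 ship[2->3]=1 ship[1->2]=1 ship[0->1]=2 prod=2 -> [4 9 1 6]
Step 6: demand=3,sold=3 ship[2->3]=1 ship[1->2]=1 ship[0->1]=2 prod=2 -> [4 10 1 4]
Step 7: demand=3,sold=3 ship[2->3]=1 ship[1->2]=1 ship[0->1]=2 prod=2 -> [4 11 1 2]
Step 8: demand=3,sold=2 ship[2->3]=1 ship[1->2]=1 ship[0->1]=2 prod=2 -> [4 12 1 1]
Step 9: demand=3,sold=1 ship[2->3]=1 ship[1->2]=1 ship[0->1]=2 prod=2 -> [4 13 1 1]
Step 10: demand=3,sold=1 ship[2->3]=1 ship[1->2]=1 ship[0->1]=2 prod=2 -> [4 14 1 1]
Step 11: demand=3,sold=1 ship[2->3]=1 ship[1->2]=1 ship[0->1]=2 prod=2 -> [4 15 1 1]
Step 12: demand=3,sold=1 ship[2->3]=1 ship[1->2]=1 ship[0->1]=2 prod=2 -> [4 16 1 1]
First stockout at step 8

8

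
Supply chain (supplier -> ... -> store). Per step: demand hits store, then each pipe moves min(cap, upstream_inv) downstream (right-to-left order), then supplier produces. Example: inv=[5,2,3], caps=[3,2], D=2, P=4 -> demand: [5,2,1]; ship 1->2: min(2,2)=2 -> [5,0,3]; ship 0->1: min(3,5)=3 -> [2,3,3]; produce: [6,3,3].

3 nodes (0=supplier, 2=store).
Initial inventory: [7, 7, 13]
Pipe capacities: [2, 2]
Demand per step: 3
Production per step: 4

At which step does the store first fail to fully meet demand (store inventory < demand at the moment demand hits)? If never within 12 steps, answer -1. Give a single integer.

Step 1: demand=3,sold=3 ship[1->2]=2 ship[0->1]=2 prod=4 -> [9 7 12]
Step 2: demand=3,sold=3 ship[1->2]=2 ship[0->1]=2 prod=4 -> [11 7 11]
Step 3: demand=3,sold=3 ship[1->2]=2 ship[0->1]=2 prod=4 -> [13 7 10]
Step 4: demand=3,sold=3 ship[1->2]=2 ship[0->1]=2 prod=4 -> [15 7 9]
Step 5: demand=3,sold=3 ship[1->2]=2 ship[0->1]=2 prod=4 -> [17 7 8]
Step 6: demand=3,sold=3 ship[1->2]=2 ship[0->1]=2 prod=4 -> [19 7 7]
Step 7: demand=3,sold=3 ship[1->2]=2 ship[0->1]=2 prod=4 -> [21 7 6]
Step 8: demand=3,sold=3 ship[1->2]=2 ship[0->1]=2 prod=4 -> [23 7 5]
Step 9: demand=3,sold=3 ship[1->2]=2 ship[0->1]=2 prod=4 -> [25 7 4]
Step 10: demand=3,sold=3 ship[1->2]=2 ship[0->1]=2 prod=4 -> [27 7 3]
Step 11: demand=3,sold=3 ship[1->2]=2 ship[0->1]=2 prod=4 -> [29 7 2]
Step 12: demand=3,sold=2 ship[1->2]=2 ship[0->1]=2 prod=4 -> [31 7 2]
First stockout at step 12

12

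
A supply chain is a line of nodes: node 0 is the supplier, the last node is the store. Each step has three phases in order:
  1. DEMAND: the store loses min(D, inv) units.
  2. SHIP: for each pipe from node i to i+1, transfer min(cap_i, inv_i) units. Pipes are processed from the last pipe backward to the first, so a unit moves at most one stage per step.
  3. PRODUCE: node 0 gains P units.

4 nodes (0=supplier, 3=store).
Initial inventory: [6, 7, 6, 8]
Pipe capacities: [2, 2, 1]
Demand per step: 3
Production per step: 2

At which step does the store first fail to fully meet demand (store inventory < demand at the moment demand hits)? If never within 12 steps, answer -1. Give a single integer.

Step 1: demand=3,sold=3 ship[2->3]=1 ship[1->2]=2 ship[0->1]=2 prod=2 -> [6 7 7 6]
Step 2: demand=3,sold=3 ship[2->3]=1 ship[1->2]=2 ship[0->1]=2 prod=2 -> [6 7 8 4]
Step 3: demand=3,sold=3 ship[2->3]=1 ship[1->2]=2 ship[0->1]=2 prod=2 -> [6 7 9 2]
Step 4: demand=3,sold=2 ship[2->3]=1 ship[1->2]=2 ship[0->1]=2 prod=2 -> [6 7 10 1]
Step 5: demand=3,sold=1 ship[2->3]=1 ship[1->2]=2 ship[0->1]=2 prod=2 -> [6 7 11 1]
Step 6: demand=3,sold=1 ship[2->3]=1 ship[1->2]=2 ship[0->1]=2 prod=2 -> [6 7 12 1]
Step 7: demand=3,sold=1 ship[2->3]=1 ship[1->2]=2 ship[0->1]=2 prod=2 -> [6 7 13 1]
Step 8: demand=3,sold=1 ship[2->3]=1 ship[1->2]=2 ship[0->1]=2 prod=2 -> [6 7 14 1]
Step 9: demand=3,sold=1 ship[2->3]=1 ship[1->2]=2 ship[0->1]=2 prod=2 -> [6 7 15 1]
Step 10: demand=3,sold=1 ship[2->3]=1 ship[1->2]=2 ship[0->1]=2 prod=2 -> [6 7 16 1]
Step 11: demand=3,sold=1 ship[2->3]=1 ship[1->2]=2 ship[0->1]=2 prod=2 -> [6 7 17 1]
Step 12: demand=3,sold=1 ship[2->3]=1 ship[1->2]=2 ship[0->1]=2 prod=2 -> [6 7 18 1]
First stockout at step 4

4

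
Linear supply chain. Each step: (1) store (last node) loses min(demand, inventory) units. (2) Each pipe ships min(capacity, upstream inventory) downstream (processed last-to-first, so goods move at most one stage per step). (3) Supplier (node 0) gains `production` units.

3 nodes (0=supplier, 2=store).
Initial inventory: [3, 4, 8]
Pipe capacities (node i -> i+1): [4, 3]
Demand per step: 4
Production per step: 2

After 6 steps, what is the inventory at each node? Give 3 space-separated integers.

Step 1: demand=4,sold=4 ship[1->2]=3 ship[0->1]=3 prod=2 -> inv=[2 4 7]
Step 2: demand=4,sold=4 ship[1->2]=3 ship[0->1]=2 prod=2 -> inv=[2 3 6]
Step 3: demand=4,sold=4 ship[1->2]=3 ship[0->1]=2 prod=2 -> inv=[2 2 5]
Step 4: demand=4,sold=4 ship[1->2]=2 ship[0->1]=2 prod=2 -> inv=[2 2 3]
Step 5: demand=4,sold=3 ship[1->2]=2 ship[0->1]=2 prod=2 -> inv=[2 2 2]
Step 6: demand=4,sold=2 ship[1->2]=2 ship[0->1]=2 prod=2 -> inv=[2 2 2]

2 2 2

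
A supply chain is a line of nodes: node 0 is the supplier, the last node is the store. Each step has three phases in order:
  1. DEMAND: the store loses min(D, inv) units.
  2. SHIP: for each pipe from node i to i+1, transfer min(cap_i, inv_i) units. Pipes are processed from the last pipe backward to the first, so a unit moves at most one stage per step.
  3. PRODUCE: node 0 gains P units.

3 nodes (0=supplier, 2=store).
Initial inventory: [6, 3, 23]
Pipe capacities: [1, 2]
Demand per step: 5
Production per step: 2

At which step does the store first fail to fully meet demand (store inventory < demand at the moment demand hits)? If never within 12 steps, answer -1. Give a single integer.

Step 1: demand=5,sold=5 ship[1->2]=2 ship[0->1]=1 prod=2 -> [7 2 20]
Step 2: demand=5,sold=5 ship[1->2]=2 ship[0->1]=1 prod=2 -> [8 1 17]
Step 3: demand=5,sold=5 ship[1->2]=1 ship[0->1]=1 prod=2 -> [9 1 13]
Step 4: demand=5,sold=5 ship[1->2]=1 ship[0->1]=1 prod=2 -> [10 1 9]
Step 5: demand=5,sold=5 ship[1->2]=1 ship[0->1]=1 prod=2 -> [11 1 5]
Step 6: demand=5,sold=5 ship[1->2]=1 ship[0->1]=1 prod=2 -> [12 1 1]
Step 7: demand=5,sold=1 ship[1->2]=1 ship[0->1]=1 prod=2 -> [13 1 1]
Step 8: demand=5,sold=1 ship[1->2]=1 ship[0->1]=1 prod=2 -> [14 1 1]
Step 9: demand=5,sold=1 ship[1->2]=1 ship[0->1]=1 prod=2 -> [15 1 1]
Step 10: demand=5,sold=1 ship[1->2]=1 ship[0->1]=1 prod=2 -> [16 1 1]
Step 11: demand=5,sold=1 ship[1->2]=1 ship[0->1]=1 prod=2 -> [17 1 1]
Step 12: demand=5,sold=1 ship[1->2]=1 ship[0->1]=1 prod=2 -> [18 1 1]
First stockout at step 7

7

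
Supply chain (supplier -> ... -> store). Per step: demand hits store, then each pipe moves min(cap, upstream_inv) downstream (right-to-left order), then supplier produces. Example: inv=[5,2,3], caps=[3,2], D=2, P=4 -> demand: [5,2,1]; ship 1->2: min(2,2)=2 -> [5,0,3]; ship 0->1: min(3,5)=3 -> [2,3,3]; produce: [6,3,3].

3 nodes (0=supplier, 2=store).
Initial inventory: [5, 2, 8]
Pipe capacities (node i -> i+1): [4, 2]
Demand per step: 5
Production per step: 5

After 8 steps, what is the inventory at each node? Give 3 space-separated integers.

Step 1: demand=5,sold=5 ship[1->2]=2 ship[0->1]=4 prod=5 -> inv=[6 4 5]
Step 2: demand=5,sold=5 ship[1->2]=2 ship[0->1]=4 prod=5 -> inv=[7 6 2]
Step 3: demand=5,sold=2 ship[1->2]=2 ship[0->1]=4 prod=5 -> inv=[8 8 2]
Step 4: demand=5,sold=2 ship[1->2]=2 ship[0->1]=4 prod=5 -> inv=[9 10 2]
Step 5: demand=5,sold=2 ship[1->2]=2 ship[0->1]=4 prod=5 -> inv=[10 12 2]
Step 6: demand=5,sold=2 ship[1->2]=2 ship[0->1]=4 prod=5 -> inv=[11 14 2]
Step 7: demand=5,sold=2 ship[1->2]=2 ship[0->1]=4 prod=5 -> inv=[12 16 2]
Step 8: demand=5,sold=2 ship[1->2]=2 ship[0->1]=4 prod=5 -> inv=[13 18 2]

13 18 2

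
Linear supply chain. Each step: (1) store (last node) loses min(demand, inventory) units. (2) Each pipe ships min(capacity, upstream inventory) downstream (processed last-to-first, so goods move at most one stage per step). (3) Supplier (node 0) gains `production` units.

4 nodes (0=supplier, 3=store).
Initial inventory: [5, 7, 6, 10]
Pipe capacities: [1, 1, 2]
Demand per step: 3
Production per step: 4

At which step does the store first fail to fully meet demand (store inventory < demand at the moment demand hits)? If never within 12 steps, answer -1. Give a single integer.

Step 1: demand=3,sold=3 ship[2->3]=2 ship[1->2]=1 ship[0->1]=1 prod=4 -> [8 7 5 9]
Step 2: demand=3,sold=3 ship[2->3]=2 ship[1->2]=1 ship[0->1]=1 prod=4 -> [11 7 4 8]
Step 3: demand=3,sold=3 ship[2->3]=2 ship[1->2]=1 ship[0->1]=1 prod=4 -> [14 7 3 7]
Step 4: demand=3,sold=3 ship[2->3]=2 ship[1->2]=1 ship[0->1]=1 prod=4 -> [17 7 2 6]
Step 5: demand=3,sold=3 ship[2->3]=2 ship[1->2]=1 ship[0->1]=1 prod=4 -> [20 7 1 5]
Step 6: demand=3,sold=3 ship[2->3]=1 ship[1->2]=1 ship[0->1]=1 prod=4 -> [23 7 1 3]
Step 7: demand=3,sold=3 ship[2->3]=1 ship[1->2]=1 ship[0->1]=1 prod=4 -> [26 7 1 1]
Step 8: demand=3,sold=1 ship[2->3]=1 ship[1->2]=1 ship[0->1]=1 prod=4 -> [29 7 1 1]
Step 9: demand=3,sold=1 ship[2->3]=1 ship[1->2]=1 ship[0->1]=1 prod=4 -> [32 7 1 1]
Step 10: demand=3,sold=1 ship[2->3]=1 ship[1->2]=1 ship[0->1]=1 prod=4 -> [35 7 1 1]
Step 11: demand=3,sold=1 ship[2->3]=1 ship[1->2]=1 ship[0->1]=1 prod=4 -> [38 7 1 1]
Step 12: demand=3,sold=1 ship[2->3]=1 ship[1->2]=1 ship[0->1]=1 prod=4 -> [41 7 1 1]
First stockout at step 8

8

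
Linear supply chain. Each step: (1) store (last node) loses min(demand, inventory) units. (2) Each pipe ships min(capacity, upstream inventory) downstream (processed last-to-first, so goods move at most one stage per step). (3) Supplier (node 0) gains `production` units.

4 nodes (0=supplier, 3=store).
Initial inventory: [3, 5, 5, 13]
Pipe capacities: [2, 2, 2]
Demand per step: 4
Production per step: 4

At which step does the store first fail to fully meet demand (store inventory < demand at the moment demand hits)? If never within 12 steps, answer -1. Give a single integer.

Step 1: demand=4,sold=4 ship[2->3]=2 ship[1->2]=2 ship[0->1]=2 prod=4 -> [5 5 5 11]
Step 2: demand=4,sold=4 ship[2->3]=2 ship[1->2]=2 ship[0->1]=2 prod=4 -> [7 5 5 9]
Step 3: demand=4,sold=4 ship[2->3]=2 ship[1->2]=2 ship[0->1]=2 prod=4 -> [9 5 5 7]
Step 4: demand=4,sold=4 ship[2->3]=2 ship[1->2]=2 ship[0->1]=2 prod=4 -> [11 5 5 5]
Step 5: demand=4,sold=4 ship[2->3]=2 ship[1->2]=2 ship[0->1]=2 prod=4 -> [13 5 5 3]
Step 6: demand=4,sold=3 ship[2->3]=2 ship[1->2]=2 ship[0->1]=2 prod=4 -> [15 5 5 2]
Step 7: demand=4,sold=2 ship[2->3]=2 ship[1->2]=2 ship[0->1]=2 prod=4 -> [17 5 5 2]
Step 8: demand=4,sold=2 ship[2->3]=2 ship[1->2]=2 ship[0->1]=2 prod=4 -> [19 5 5 2]
Step 9: demand=4,sold=2 ship[2->3]=2 ship[1->2]=2 ship[0->1]=2 prod=4 -> [21 5 5 2]
Step 10: demand=4,sold=2 ship[2->3]=2 ship[1->2]=2 ship[0->1]=2 prod=4 -> [23 5 5 2]
Step 11: demand=4,sold=2 ship[2->3]=2 ship[1->2]=2 ship[0->1]=2 prod=4 -> [25 5 5 2]
Step 12: demand=4,sold=2 ship[2->3]=2 ship[1->2]=2 ship[0->1]=2 prod=4 -> [27 5 5 2]
First stockout at step 6

6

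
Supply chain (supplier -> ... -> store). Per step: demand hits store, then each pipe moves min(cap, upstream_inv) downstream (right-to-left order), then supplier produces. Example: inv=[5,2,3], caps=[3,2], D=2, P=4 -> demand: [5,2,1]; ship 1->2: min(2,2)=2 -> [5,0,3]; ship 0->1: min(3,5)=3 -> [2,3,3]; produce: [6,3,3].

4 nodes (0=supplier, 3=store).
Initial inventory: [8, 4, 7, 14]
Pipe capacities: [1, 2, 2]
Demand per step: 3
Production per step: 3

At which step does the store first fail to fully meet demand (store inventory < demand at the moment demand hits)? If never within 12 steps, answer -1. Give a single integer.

Step 1: demand=3,sold=3 ship[2->3]=2 ship[1->2]=2 ship[0->1]=1 prod=3 -> [10 3 7 13]
Step 2: demand=3,sold=3 ship[2->3]=2 ship[1->2]=2 ship[0->1]=1 prod=3 -> [12 2 7 12]
Step 3: demand=3,sold=3 ship[2->3]=2 ship[1->2]=2 ship[0->1]=1 prod=3 -> [14 1 7 11]
Step 4: demand=3,sold=3 ship[2->3]=2 ship[1->2]=1 ship[0->1]=1 prod=3 -> [16 1 6 10]
Step 5: demand=3,sold=3 ship[2->3]=2 ship[1->2]=1 ship[0->1]=1 prod=3 -> [18 1 5 9]
Step 6: demand=3,sold=3 ship[2->3]=2 ship[1->2]=1 ship[0->1]=1 prod=3 -> [20 1 4 8]
Step 7: demand=3,sold=3 ship[2->3]=2 ship[1->2]=1 ship[0->1]=1 prod=3 -> [22 1 3 7]
Step 8: demand=3,sold=3 ship[2->3]=2 ship[1->2]=1 ship[0->1]=1 prod=3 -> [24 1 2 6]
Step 9: demand=3,sold=3 ship[2->3]=2 ship[1->2]=1 ship[0->1]=1 prod=3 -> [26 1 1 5]
Step 10: demand=3,sold=3 ship[2->3]=1 ship[1->2]=1 ship[0->1]=1 prod=3 -> [28 1 1 3]
Step 11: demand=3,sold=3 ship[2->3]=1 ship[1->2]=1 ship[0->1]=1 prod=3 -> [30 1 1 1]
Step 12: demand=3,sold=1 ship[2->3]=1 ship[1->2]=1 ship[0->1]=1 prod=3 -> [32 1 1 1]
First stockout at step 12

12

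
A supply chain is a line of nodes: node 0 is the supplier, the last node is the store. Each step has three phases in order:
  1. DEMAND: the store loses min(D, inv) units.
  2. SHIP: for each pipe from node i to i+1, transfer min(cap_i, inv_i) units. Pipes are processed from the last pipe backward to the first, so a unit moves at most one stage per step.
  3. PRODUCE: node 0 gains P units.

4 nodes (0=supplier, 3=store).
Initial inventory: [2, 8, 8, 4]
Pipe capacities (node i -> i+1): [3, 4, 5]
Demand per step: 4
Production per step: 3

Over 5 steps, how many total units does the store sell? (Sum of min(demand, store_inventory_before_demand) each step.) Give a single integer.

Step 1: sold=4 (running total=4) -> [3 6 7 5]
Step 2: sold=4 (running total=8) -> [3 5 6 6]
Step 3: sold=4 (running total=12) -> [3 4 5 7]
Step 4: sold=4 (running total=16) -> [3 3 4 8]
Step 5: sold=4 (running total=20) -> [3 3 3 8]

Answer: 20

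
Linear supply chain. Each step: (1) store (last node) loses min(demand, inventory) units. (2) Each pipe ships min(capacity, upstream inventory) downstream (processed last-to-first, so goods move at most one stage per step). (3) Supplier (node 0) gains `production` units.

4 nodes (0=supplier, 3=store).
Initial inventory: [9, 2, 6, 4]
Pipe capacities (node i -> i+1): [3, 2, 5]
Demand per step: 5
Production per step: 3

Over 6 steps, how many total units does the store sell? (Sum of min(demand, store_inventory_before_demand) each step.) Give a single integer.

Step 1: sold=4 (running total=4) -> [9 3 3 5]
Step 2: sold=5 (running total=9) -> [9 4 2 3]
Step 3: sold=3 (running total=12) -> [9 5 2 2]
Step 4: sold=2 (running total=14) -> [9 6 2 2]
Step 5: sold=2 (running total=16) -> [9 7 2 2]
Step 6: sold=2 (running total=18) -> [9 8 2 2]

Answer: 18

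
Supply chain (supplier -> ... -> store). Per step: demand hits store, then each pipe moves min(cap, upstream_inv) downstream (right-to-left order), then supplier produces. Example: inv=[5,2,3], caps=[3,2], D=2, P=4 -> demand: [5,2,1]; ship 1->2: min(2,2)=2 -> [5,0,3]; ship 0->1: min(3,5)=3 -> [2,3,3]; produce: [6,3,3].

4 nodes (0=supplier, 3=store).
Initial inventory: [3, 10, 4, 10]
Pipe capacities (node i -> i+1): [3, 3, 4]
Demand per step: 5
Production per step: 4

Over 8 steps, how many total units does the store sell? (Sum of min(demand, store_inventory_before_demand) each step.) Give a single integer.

Step 1: sold=5 (running total=5) -> [4 10 3 9]
Step 2: sold=5 (running total=10) -> [5 10 3 7]
Step 3: sold=5 (running total=15) -> [6 10 3 5]
Step 4: sold=5 (running total=20) -> [7 10 3 3]
Step 5: sold=3 (running total=23) -> [8 10 3 3]
Step 6: sold=3 (running total=26) -> [9 10 3 3]
Step 7: sold=3 (running total=29) -> [10 10 3 3]
Step 8: sold=3 (running total=32) -> [11 10 3 3]

Answer: 32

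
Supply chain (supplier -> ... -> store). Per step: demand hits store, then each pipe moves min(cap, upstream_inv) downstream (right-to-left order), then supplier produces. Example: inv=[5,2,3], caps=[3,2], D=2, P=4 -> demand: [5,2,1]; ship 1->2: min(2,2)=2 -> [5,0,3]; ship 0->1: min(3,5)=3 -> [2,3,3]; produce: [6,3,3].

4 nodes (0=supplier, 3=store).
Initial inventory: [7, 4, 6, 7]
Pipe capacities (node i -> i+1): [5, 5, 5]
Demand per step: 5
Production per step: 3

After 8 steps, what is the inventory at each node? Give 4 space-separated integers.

Step 1: demand=5,sold=5 ship[2->3]=5 ship[1->2]=4 ship[0->1]=5 prod=3 -> inv=[5 5 5 7]
Step 2: demand=5,sold=5 ship[2->3]=5 ship[1->2]=5 ship[0->1]=5 prod=3 -> inv=[3 5 5 7]
Step 3: demand=5,sold=5 ship[2->3]=5 ship[1->2]=5 ship[0->1]=3 prod=3 -> inv=[3 3 5 7]
Step 4: demand=5,sold=5 ship[2->3]=5 ship[1->2]=3 ship[0->1]=3 prod=3 -> inv=[3 3 3 7]
Step 5: demand=5,sold=5 ship[2->3]=3 ship[1->2]=3 ship[0->1]=3 prod=3 -> inv=[3 3 3 5]
Step 6: demand=5,sold=5 ship[2->3]=3 ship[1->2]=3 ship[0->1]=3 prod=3 -> inv=[3 3 3 3]
Step 7: demand=5,sold=3 ship[2->3]=3 ship[1->2]=3 ship[0->1]=3 prod=3 -> inv=[3 3 3 3]
Step 8: demand=5,sold=3 ship[2->3]=3 ship[1->2]=3 ship[0->1]=3 prod=3 -> inv=[3 3 3 3]

3 3 3 3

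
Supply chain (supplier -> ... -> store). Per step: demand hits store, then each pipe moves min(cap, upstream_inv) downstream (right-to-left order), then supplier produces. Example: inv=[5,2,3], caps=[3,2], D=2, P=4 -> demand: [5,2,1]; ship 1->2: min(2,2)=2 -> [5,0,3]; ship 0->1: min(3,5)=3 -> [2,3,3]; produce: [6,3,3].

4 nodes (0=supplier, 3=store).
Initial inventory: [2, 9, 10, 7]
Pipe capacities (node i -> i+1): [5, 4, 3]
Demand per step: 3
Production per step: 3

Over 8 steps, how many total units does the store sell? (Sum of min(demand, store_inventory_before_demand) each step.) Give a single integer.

Answer: 24

Derivation:
Step 1: sold=3 (running total=3) -> [3 7 11 7]
Step 2: sold=3 (running total=6) -> [3 6 12 7]
Step 3: sold=3 (running total=9) -> [3 5 13 7]
Step 4: sold=3 (running total=12) -> [3 4 14 7]
Step 5: sold=3 (running total=15) -> [3 3 15 7]
Step 6: sold=3 (running total=18) -> [3 3 15 7]
Step 7: sold=3 (running total=21) -> [3 3 15 7]
Step 8: sold=3 (running total=24) -> [3 3 15 7]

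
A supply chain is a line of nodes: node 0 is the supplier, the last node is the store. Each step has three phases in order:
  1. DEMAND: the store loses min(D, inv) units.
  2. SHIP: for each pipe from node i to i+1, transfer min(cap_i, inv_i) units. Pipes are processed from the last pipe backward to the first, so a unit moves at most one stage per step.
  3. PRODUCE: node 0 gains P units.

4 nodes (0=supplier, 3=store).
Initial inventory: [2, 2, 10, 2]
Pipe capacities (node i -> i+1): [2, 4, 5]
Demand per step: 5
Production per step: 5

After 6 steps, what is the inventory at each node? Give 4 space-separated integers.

Step 1: demand=5,sold=2 ship[2->3]=5 ship[1->2]=2 ship[0->1]=2 prod=5 -> inv=[5 2 7 5]
Step 2: demand=5,sold=5 ship[2->3]=5 ship[1->2]=2 ship[0->1]=2 prod=5 -> inv=[8 2 4 5]
Step 3: demand=5,sold=5 ship[2->3]=4 ship[1->2]=2 ship[0->1]=2 prod=5 -> inv=[11 2 2 4]
Step 4: demand=5,sold=4 ship[2->3]=2 ship[1->2]=2 ship[0->1]=2 prod=5 -> inv=[14 2 2 2]
Step 5: demand=5,sold=2 ship[2->3]=2 ship[1->2]=2 ship[0->1]=2 prod=5 -> inv=[17 2 2 2]
Step 6: demand=5,sold=2 ship[2->3]=2 ship[1->2]=2 ship[0->1]=2 prod=5 -> inv=[20 2 2 2]

20 2 2 2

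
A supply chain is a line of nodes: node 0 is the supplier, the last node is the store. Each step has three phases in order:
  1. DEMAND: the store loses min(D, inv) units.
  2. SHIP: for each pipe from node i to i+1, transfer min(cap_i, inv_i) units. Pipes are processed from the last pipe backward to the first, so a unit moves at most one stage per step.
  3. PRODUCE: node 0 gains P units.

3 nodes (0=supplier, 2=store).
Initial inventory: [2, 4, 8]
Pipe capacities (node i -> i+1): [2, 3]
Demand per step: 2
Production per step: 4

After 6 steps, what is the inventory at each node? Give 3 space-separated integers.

Step 1: demand=2,sold=2 ship[1->2]=3 ship[0->1]=2 prod=4 -> inv=[4 3 9]
Step 2: demand=2,sold=2 ship[1->2]=3 ship[0->1]=2 prod=4 -> inv=[6 2 10]
Step 3: demand=2,sold=2 ship[1->2]=2 ship[0->1]=2 prod=4 -> inv=[8 2 10]
Step 4: demand=2,sold=2 ship[1->2]=2 ship[0->1]=2 prod=4 -> inv=[10 2 10]
Step 5: demand=2,sold=2 ship[1->2]=2 ship[0->1]=2 prod=4 -> inv=[12 2 10]
Step 6: demand=2,sold=2 ship[1->2]=2 ship[0->1]=2 prod=4 -> inv=[14 2 10]

14 2 10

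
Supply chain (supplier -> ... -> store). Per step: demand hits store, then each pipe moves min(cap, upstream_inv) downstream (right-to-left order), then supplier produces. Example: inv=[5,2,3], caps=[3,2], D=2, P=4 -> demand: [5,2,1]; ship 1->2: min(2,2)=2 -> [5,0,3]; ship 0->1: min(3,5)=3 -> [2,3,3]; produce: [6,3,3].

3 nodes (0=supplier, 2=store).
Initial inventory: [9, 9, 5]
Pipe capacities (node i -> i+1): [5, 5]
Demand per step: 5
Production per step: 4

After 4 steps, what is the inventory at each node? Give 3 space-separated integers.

Step 1: demand=5,sold=5 ship[1->2]=5 ship[0->1]=5 prod=4 -> inv=[8 9 5]
Step 2: demand=5,sold=5 ship[1->2]=5 ship[0->1]=5 prod=4 -> inv=[7 9 5]
Step 3: demand=5,sold=5 ship[1->2]=5 ship[0->1]=5 prod=4 -> inv=[6 9 5]
Step 4: demand=5,sold=5 ship[1->2]=5 ship[0->1]=5 prod=4 -> inv=[5 9 5]

5 9 5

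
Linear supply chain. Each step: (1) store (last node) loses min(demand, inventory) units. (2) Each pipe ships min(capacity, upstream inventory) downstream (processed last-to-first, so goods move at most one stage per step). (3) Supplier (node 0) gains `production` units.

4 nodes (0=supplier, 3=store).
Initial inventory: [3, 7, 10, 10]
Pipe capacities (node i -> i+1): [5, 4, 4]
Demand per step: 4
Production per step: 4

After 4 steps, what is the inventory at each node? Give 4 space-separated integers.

Step 1: demand=4,sold=4 ship[2->3]=4 ship[1->2]=4 ship[0->1]=3 prod=4 -> inv=[4 6 10 10]
Step 2: demand=4,sold=4 ship[2->3]=4 ship[1->2]=4 ship[0->1]=4 prod=4 -> inv=[4 6 10 10]
Step 3: demand=4,sold=4 ship[2->3]=4 ship[1->2]=4 ship[0->1]=4 prod=4 -> inv=[4 6 10 10]
Step 4: demand=4,sold=4 ship[2->3]=4 ship[1->2]=4 ship[0->1]=4 prod=4 -> inv=[4 6 10 10]

4 6 10 10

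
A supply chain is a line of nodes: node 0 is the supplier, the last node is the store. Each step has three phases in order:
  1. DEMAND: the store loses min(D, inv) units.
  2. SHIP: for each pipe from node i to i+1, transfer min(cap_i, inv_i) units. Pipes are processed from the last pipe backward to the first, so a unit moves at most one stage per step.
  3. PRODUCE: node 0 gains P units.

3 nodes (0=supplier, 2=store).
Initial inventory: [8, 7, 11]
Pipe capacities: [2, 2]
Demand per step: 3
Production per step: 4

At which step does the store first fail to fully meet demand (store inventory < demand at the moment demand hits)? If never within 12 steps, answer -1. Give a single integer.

Step 1: demand=3,sold=3 ship[1->2]=2 ship[0->1]=2 prod=4 -> [10 7 10]
Step 2: demand=3,sold=3 ship[1->2]=2 ship[0->1]=2 prod=4 -> [12 7 9]
Step 3: demand=3,sold=3 ship[1->2]=2 ship[0->1]=2 prod=4 -> [14 7 8]
Step 4: demand=3,sold=3 ship[1->2]=2 ship[0->1]=2 prod=4 -> [16 7 7]
Step 5: demand=3,sold=3 ship[1->2]=2 ship[0->1]=2 prod=4 -> [18 7 6]
Step 6: demand=3,sold=3 ship[1->2]=2 ship[0->1]=2 prod=4 -> [20 7 5]
Step 7: demand=3,sold=3 ship[1->2]=2 ship[0->1]=2 prod=4 -> [22 7 4]
Step 8: demand=3,sold=3 ship[1->2]=2 ship[0->1]=2 prod=4 -> [24 7 3]
Step 9: demand=3,sold=3 ship[1->2]=2 ship[0->1]=2 prod=4 -> [26 7 2]
Step 10: demand=3,sold=2 ship[1->2]=2 ship[0->1]=2 prod=4 -> [28 7 2]
Step 11: demand=3,sold=2 ship[1->2]=2 ship[0->1]=2 prod=4 -> [30 7 2]
Step 12: demand=3,sold=2 ship[1->2]=2 ship[0->1]=2 prod=4 -> [32 7 2]
First stockout at step 10

10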